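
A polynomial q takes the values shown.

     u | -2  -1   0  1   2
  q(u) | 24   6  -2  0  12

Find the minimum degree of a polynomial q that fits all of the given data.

Forward differences of the values at u = -2, -1, 0, 1, 2:
  q  : 24  6  -2  0  12
  Δ  : -18  -8  2  12
  Δ^2: 10  10  10
  Δ^3: 0  0
  Δ^4: 0
The second differences are constant (10) and nonzero, while all higher differences vanish, so the minimal degree is 2.

2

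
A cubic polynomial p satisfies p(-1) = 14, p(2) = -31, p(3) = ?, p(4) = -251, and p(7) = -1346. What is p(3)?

The 4 known points determine the degree-3 polynomial uniquely.
Write p(x) = ax^3 + bx^2 + cx + d. Substituting each data point gives a linear system:
  -a + b - c + d = 14
  8a + 4b + 2c + d = -31
  64a + 16b + 4c + d = -251
  343a + 49b + 7c + d = -1346
Solving the system yields a = -4, b = 1, c = -4, d = 5.
So p(x) = -4x^3 + x^2 - 4x + 5.
Then p(3) = -106.

-106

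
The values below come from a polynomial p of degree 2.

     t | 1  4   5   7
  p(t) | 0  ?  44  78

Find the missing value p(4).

30

The 3 known points determine the degree-2 polynomial uniquely.
Write p(t) = at^2 + bt + c. Substituting each data point gives a linear system:
  a + b + c = 0
  25a + 5b + c = 44
  49a + 7b + c = 78
Solving the system yields a = 1, b = 5, c = -6.
So p(t) = t^2 + 5t - 6.
Then p(4) = 30.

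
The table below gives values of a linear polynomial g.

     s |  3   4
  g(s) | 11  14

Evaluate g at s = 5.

Using the Lagrange interpolation formula with nodes 3, 4:
  L_0(s) = (s - 4) / -1
  L_1(s) = (s - 3) / 1
Then g(s) = 11·L_0(s) + 14·L_1(s).
Expanding and collecting terms gives g(s) = 3s + 2.
Evaluating at s = 5: g(5) = 17.

17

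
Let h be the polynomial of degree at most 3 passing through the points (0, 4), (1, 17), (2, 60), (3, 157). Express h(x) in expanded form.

Using the Lagrange interpolation formula with nodes 0, 1, 2, 3:
  L_0(x) = (x - 1)(x - 2)(x - 3) / -6
  L_1(x) = x(x - 2)(x - 3) / 2
  L_2(x) = x(x - 1)(x - 3) / -2
  L_3(x) = x(x - 1)(x - 2) / 6
Then h(x) = 4·L_0(x) + 17·L_1(x) + 60·L_2(x) + 157·L_3(x).
Expanding and collecting terms gives h(x) = 4x³ + 3x² + 6x + 4.
Check: h(1) = 17. ✓

h(x) = 4x^3 + 3x^2 + 6x + 4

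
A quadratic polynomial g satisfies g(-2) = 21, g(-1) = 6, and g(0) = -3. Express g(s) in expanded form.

g(s) = 3s^2 - 6s - 3

Using the Lagrange interpolation formula with nodes -2, -1, 0:
  L_0(s) = (s + 1)s / 2
  L_1(s) = (s + 2)s / -1
  L_2(s) = (s + 2)(s + 1) / 2
Then g(s) = 21·L_0(s) + 6·L_1(s) - 3·L_2(s).
Expanding and collecting terms gives g(s) = 3s² - 6s - 3.
Check: g(-1) = 6. ✓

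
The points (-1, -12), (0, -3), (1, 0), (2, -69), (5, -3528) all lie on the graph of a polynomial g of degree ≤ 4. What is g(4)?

-1407

Write g(t) = at^4 + bt^3 + ct^2 + dt + e. Substituting each data point gives a linear system:
  a - b + c - d + e = -12
  e = -3
  a + b + c + d + e = 0
  16a + 8b + 4c + 2d + e = -69
  625a + 125b + 25c + 5d + e = -3528
Solving the system yields a = -6, b = 1, c = 3, d = 5, e = -3.
So g(t) = -6t^4 + t^3 + 3t^2 + 5t - 3.
Then g(4) = -1407.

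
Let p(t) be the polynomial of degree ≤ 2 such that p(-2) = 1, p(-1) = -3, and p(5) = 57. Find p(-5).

Using the Lagrange interpolation formula with nodes -2, -1, 5:
  L_0(t) = (t + 1)(t - 5) / 7
  L_1(t) = (t + 2)(t - 5) / -6
  L_2(t) = (t + 2)(t + 1) / 42
Then p(t) = 1·L_0(t) - 3·L_1(t) + 57·L_2(t).
Expanding and collecting terms gives p(t) = 2t^2 + 2t - 3.
Evaluating at t = -5: p(-5) = 37.

37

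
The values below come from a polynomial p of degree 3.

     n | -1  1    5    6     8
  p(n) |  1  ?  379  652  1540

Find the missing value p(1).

The 4 known points determine the degree-3 polynomial uniquely.
Write p(n) = an^3 + bn^2 + cn + d. Substituting each data point gives a linear system:
  -a + b - c + d = 1
  125a + 25b + 5c + d = 379
  216a + 36b + 6c + d = 652
  512a + 64b + 8c + d = 1540
Solving the system yields a = 3, b = 0, c = 0, d = 4.
So p(n) = 3n³ + 4.
Then p(1) = 7.

7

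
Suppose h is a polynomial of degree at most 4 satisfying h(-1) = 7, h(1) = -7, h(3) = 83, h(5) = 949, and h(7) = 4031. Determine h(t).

Write h(t) = at^4 + bt^3 + ct^2 + dt + e. Substituting each data point gives a linear system:
  a - b + c - d + e = 7
  a + b + c + d + e = -7
  81a + 27b + 9c + 3d + e = 83
  625a + 125b + 25c + 5d + e = 949
  2401a + 343b + 49c + 7d + e = 4031
Solving the system yields a = 2, b = -2, c = -1, d = -5, e = -1.
So h(t) = 2t^4 - 2t^3 - t^2 - 5t - 1.
Check: h(5) = 949. ✓

h(t) = 2t^4 - 2t^3 - t^2 - 5t - 1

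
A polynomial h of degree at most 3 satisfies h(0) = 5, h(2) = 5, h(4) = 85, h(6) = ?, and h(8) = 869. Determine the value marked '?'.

The 4 known points determine the degree-3 polynomial uniquely.
Write h(u) = au^3 + bu^2 + cu + d. Substituting each data point gives a linear system:
  d = 5
  8a + 4b + 2c + d = 5
  64a + 16b + 4c + d = 85
  512a + 64b + 8c + d = 869
Solving the system yields a = 2, b = -2, c = -4, d = 5.
So h(u) = 2u^3 - 2u^2 - 4u + 5.
Then h(6) = 341.

341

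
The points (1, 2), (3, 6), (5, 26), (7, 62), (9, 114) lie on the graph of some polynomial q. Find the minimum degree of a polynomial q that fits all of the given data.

Forward differences of the values at u = 1, 3, 5, 7, 9:
  q  : 2  6  26  62  114
  Δ  : 4  20  36  52
  Δ^2: 16  16  16
  Δ^3: 0  0
  Δ^4: 0
The second differences are constant (16) and nonzero, while all higher differences vanish, so the minimal degree is 2.

2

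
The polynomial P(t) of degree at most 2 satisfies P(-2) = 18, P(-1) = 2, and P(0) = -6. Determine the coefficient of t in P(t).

-4

Write P(t) = at^2 + bt + c. Substituting each data point gives a linear system:
  4a - 2b + c = 18
  a - b + c = 2
  c = -6
Solving the system yields a = 4, b = -4, c = -6.
So P(t) = 4t² - 4t - 6.
The coefficient of t is -4.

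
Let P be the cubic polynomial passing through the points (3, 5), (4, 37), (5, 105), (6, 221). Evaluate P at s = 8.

645

Forward differences of the values at s = 3, 4, 5, 6:
  P  : 5  37  105  221
  Δ  : 32  68  116
  Δ^2: 36  48
  Δ^3: 12
The third differences are constant, confirming degree 3.
Interpolating (Newton forward form) and evaluating at s = 8 gives P(8) = 645.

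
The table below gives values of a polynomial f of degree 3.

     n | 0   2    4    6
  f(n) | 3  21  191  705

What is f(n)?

Write f(n) = an^3 + bn^2 + cn + d. Substituting each data point gives a linear system:
  d = 3
  8a + 4b + 2c + d = 21
  64a + 16b + 4c + d = 191
  216a + 36b + 6c + d = 705
Solving the system yields a = 4, b = -5, c = 3, d = 3.
So f(n) = 4n^3 - 5n^2 + 3n + 3.
Check: f(2) = 21. ✓

f(n) = 4n^3 - 5n^2 + 3n + 3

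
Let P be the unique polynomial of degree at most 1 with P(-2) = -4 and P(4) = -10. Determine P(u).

Using the Lagrange interpolation formula with nodes -2, 4:
  L_0(u) = (u - 4) / -6
  L_1(u) = (u + 2) / 6
Then P(u) = -4·L_0(u) - 10·L_1(u).
Expanding and collecting terms gives P(u) = -u - 6.
Check: P(-2) = -4. ✓

P(u) = -u - 6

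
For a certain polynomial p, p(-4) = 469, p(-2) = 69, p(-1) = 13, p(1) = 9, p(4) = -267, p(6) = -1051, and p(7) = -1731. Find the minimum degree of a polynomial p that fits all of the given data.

Divided differences on the nodes -4, -2, -1, 1, 4, 6, 7:
  order 0: 469  69  13  9  -267  -1051  -1731
  order 1: -200  -56  -2  -92  -392  -680
  order 2: 48  18  -18  -60  -96
  order 3: -6  -6  -6  -6
  order 4: 0  0  0
  order 5: 0  0
  order 6: 0
The order-3 divided differences are all -6 (nonzero) and every higher order vanishes, so the data lies on a polynomial of degree exactly 3.

3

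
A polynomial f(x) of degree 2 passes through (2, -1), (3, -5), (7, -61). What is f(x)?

Write f(x) = ax^2 + bx + c. Substituting each data point gives a linear system:
  4a + 2b + c = -1
  9a + 3b + c = -5
  49a + 7b + c = -61
Solving the system yields a = -2, b = 6, c = -5.
So f(x) = -2x² + 6x - 5.
Check: f(7) = -61. ✓

f(x) = -2x^2 + 6x - 5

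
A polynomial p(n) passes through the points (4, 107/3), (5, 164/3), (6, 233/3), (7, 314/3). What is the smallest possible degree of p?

Forward differences of the values at n = 4, 5, 6, 7:
  p  : 107/3  164/3  233/3  314/3
  Δ  : 19  23  27
  Δ^2: 4  4
  Δ^3: 0
The second differences are constant (4) and nonzero, while all higher differences vanish, so the minimal degree is 2.

2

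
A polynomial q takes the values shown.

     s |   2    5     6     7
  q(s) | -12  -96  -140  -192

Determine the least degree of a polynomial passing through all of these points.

Divided differences on the nodes 2, 5, 6, 7:
  order 0: -12  -96  -140  -192
  order 1: -28  -44  -52
  order 2: -4  -4
  order 3: 0
The order-2 divided differences are all -4 (nonzero) and every higher order vanishes, so the data lies on a polynomial of degree exactly 2.

2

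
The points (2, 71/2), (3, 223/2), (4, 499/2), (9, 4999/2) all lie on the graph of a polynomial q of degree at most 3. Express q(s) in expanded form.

Write q(s) = as^3 + bs^2 + cs + d. Substituting each data point gives a linear system:
  8a + 4b + 2c + d = 71/2
  27a + 9b + 3c + d = 223/2
  64a + 16b + 4c + d = 499/2
  729a + 81b + 9c + d = 4999/2
Solving the system yields a = 3, b = 4, c = -1, d = -5/2.
So q(s) = 3s^3 + 4s^2 - s - 5/2.
Check: q(2) = 71/2. ✓

q(s) = 3s^3 + 4s^2 - s - 5/2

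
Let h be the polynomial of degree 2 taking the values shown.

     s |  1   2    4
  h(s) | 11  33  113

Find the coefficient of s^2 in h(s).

Write h(s) = as^2 + bs + c. Substituting each data point gives a linear system:
  a + b + c = 11
  4a + 2b + c = 33
  16a + 4b + c = 113
Solving the system yields a = 6, b = 4, c = 1.
So h(s) = 6s^2 + 4s + 1.
The leading coefficient is 6.

6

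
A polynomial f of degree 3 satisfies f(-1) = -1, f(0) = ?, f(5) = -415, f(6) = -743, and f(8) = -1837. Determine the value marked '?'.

-5

The 4 known points determine the degree-3 polynomial uniquely.
Write f(s) = as^3 + bs^2 + cs + d. Substituting each data point gives a linear system:
  -a + b - c + d = -1
  125a + 25b + 5c + d = -415
  216a + 36b + 6c + d = -743
  512a + 64b + 8c + d = -1837
Solving the system yields a = -4, b = 3, c = 3, d = -5.
So f(s) = -4s³ + 3s² + 3s - 5.
Then f(0) = -5.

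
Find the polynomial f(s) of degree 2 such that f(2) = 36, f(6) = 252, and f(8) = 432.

f(s) = 6s^2 + 6s

Using the Lagrange interpolation formula with nodes 2, 6, 8:
  L_0(s) = (s - 6)(s - 8) / 24
  L_1(s) = (s - 2)(s - 8) / -8
  L_2(s) = (s - 2)(s - 6) / 12
Then f(s) = 36·L_0(s) + 252·L_1(s) + 432·L_2(s).
Expanding and collecting terms gives f(s) = 6s^2 + 6s.
Check: f(8) = 432. ✓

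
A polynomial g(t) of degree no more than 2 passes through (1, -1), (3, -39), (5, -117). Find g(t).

Write g(t) = at^2 + bt + c. Substituting each data point gives a linear system:
  a + b + c = -1
  9a + 3b + c = -39
  25a + 5b + c = -117
Solving the system yields a = -5, b = 1, c = 3.
So g(t) = -5t^2 + t + 3.
Check: g(3) = -39. ✓

g(t) = -5t^2 + t + 3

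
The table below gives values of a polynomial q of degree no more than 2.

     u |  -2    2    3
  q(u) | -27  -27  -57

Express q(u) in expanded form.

q(u) = -6u^2 - 3

Using the Lagrange interpolation formula with nodes -2, 2, 3:
  L_0(u) = (u - 2)(u - 3) / 20
  L_1(u) = (u + 2)(u - 3) / -4
  L_2(u) = (u + 2)(u - 2) / 5
Then q(u) = -27·L_0(u) - 27·L_1(u) - 57·L_2(u).
Expanding and collecting terms gives q(u) = -6u² - 3.
Check: q(-2) = -27. ✓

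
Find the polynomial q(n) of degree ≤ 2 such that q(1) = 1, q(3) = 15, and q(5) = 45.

Write q(n) = an^2 + bn + c. Substituting each data point gives a linear system:
  a + b + c = 1
  9a + 3b + c = 15
  25a + 5b + c = 45
Solving the system yields a = 2, b = -1, c = 0.
So q(n) = 2n^2 - n.
Check: q(1) = 1. ✓

q(n) = 2n^2 - n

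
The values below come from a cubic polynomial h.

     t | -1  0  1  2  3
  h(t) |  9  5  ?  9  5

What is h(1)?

7

The 4 known points determine the degree-3 polynomial uniquely.
Write h(t) = at^3 + bt^2 + ct + d. Substituting each data point gives a linear system:
  -a + b - c + d = 9
  d = 5
  8a + 4b + 2c + d = 9
  27a + 9b + 3c + d = 5
Solving the system yields a = -1, b = 3, c = 0, d = 5.
So h(t) = -t³ + 3t² + 5.
Then h(1) = 7.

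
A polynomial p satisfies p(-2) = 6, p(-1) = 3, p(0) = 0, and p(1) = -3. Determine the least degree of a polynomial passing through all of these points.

1

Forward differences of the values at x = -2, -1, 0, 1:
  p  : 6  3  0  -3
  Δ  : -3  -3  -3
  Δ^2: 0  0
  Δ^3: 0
The first differences are constant (-3) and nonzero, while all higher differences vanish, so the minimal degree is 1.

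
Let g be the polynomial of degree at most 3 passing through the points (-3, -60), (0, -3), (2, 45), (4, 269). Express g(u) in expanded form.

Write g(u) = au^3 + bu^2 + cu + d. Substituting each data point gives a linear system:
  -27a + 9b - 3c + d = -60
  d = -3
  8a + 4b + 2c + d = 45
  64a + 16b + 4c + d = 269
Solving the system yields a = 3, b = 4, c = 4, d = -3.
So g(u) = 3u^3 + 4u^2 + 4u - 3.
Check: g(4) = 269. ✓

g(u) = 3u^3 + 4u^2 + 4u - 3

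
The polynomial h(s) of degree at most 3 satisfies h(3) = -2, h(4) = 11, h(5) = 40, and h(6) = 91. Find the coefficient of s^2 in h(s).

-4

Write h(s) = as^3 + bs^2 + cs + d. Substituting each data point gives a linear system:
  27a + 9b + 3c + d = -2
  64a + 16b + 4c + d = 11
  125a + 25b + 5c + d = 40
  216a + 36b + 6c + d = 91
Solving the system yields a = 1, b = -4, c = 4, d = -5.
So h(s) = s³ - 4s² + 4s - 5.
The coefficient of s^2 is -4.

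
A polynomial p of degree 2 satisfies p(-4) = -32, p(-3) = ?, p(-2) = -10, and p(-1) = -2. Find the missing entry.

The 3 known points determine the degree-2 polynomial uniquely.
Write p(x) = ax^2 + bx + c. Substituting each data point gives a linear system:
  16a - 4b + c = -32
  4a - 2b + c = -10
  a - b + c = -2
Solving the system yields a = -1, b = 5, c = 4.
So p(x) = -x^2 + 5x + 4.
Then p(-3) = -20.

-20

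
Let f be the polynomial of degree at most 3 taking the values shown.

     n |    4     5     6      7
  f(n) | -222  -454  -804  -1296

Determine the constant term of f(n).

Write f(n) = an^3 + bn^2 + cn + d. Substituting each data point gives a linear system:
  64a + 16b + 4c + d = -222
  125a + 25b + 5c + d = -454
  216a + 36b + 6c + d = -804
  343a + 49b + 7c + d = -1296
Solving the system yields a = -4, b = 1, c = 3, d = 6.
So f(n) = -4n^3 + n^2 + 3n + 6.
The constant term is 6.

6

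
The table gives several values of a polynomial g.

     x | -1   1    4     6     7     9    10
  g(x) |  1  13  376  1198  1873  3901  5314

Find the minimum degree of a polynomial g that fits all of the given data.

Divided differences on the nodes -1, 1, 4, 6, 7, 9, 10:
  order 0: 1  13  376  1198  1873  3901  5314
  order 1: 6  121  411  675  1014  1413
  order 2: 23  58  88  113  133
  order 3: 5  5  5  5
  order 4: 0  0  0
  order 5: 0  0
  order 6: 0
The order-3 divided differences are all 5 (nonzero) and every higher order vanishes, so the data lies on a polynomial of degree exactly 3.

3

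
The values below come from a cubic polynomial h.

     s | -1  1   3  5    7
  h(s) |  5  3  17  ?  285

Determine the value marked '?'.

The 4 known points determine the degree-3 polynomial uniquely.
Write h(s) = as^3 + bs^2 + cs + d. Substituting each data point gives a linear system:
  -a + b - c + d = 5
  a + b + c + d = 3
  27a + 9b + 3c + d = 17
  343a + 49b + 7c + d = 285
Solving the system yields a = 1, b = -1, c = -2, d = 5.
So h(s) = s^3 - s^2 - 2s + 5.
Then h(5) = 95.

95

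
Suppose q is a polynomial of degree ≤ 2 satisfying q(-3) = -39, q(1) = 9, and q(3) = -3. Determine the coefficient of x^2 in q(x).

-3

Write q(x) = ax^2 + bx + c. Substituting each data point gives a linear system:
  9a - 3b + c = -39
  a + b + c = 9
  9a + 3b + c = -3
Solving the system yields a = -3, b = 6, c = 6.
So q(x) = -3x² + 6x + 6.
The leading coefficient is -3.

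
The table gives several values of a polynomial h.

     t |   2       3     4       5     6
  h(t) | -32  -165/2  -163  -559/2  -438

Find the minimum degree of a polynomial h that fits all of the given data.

3

Forward differences of the values at t = 2, 3, 4, 5, 6:
  h  : -32  -165/2  -163  -559/2  -438
  Δ  : -101/2  -161/2  -233/2  -317/2
  Δ^2: -30  -36  -42
  Δ^3: -6  -6
  Δ^4: 0
The third differences are constant (-6) and nonzero, while all higher differences vanish, so the minimal degree is 3.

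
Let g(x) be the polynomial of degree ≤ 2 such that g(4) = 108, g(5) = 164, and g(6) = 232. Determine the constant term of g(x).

4

Write g(x) = ax^2 + bx + c. Substituting each data point gives a linear system:
  16a + 4b + c = 108
  25a + 5b + c = 164
  36a + 6b + c = 232
Solving the system yields a = 6, b = 2, c = 4.
So g(x) = 6x^2 + 2x + 4.
The constant term is 4.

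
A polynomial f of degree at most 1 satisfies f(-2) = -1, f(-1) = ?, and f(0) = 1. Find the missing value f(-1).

0

On equispaced nodes a degree-1 polynomial has vanishing second forward difference, so
  f(-2) - 2·f(-1) + f(0) = 0.
Substituting the known values and solving for f(-1):
  -2·f(-1) = 0
  f(-1) = 0.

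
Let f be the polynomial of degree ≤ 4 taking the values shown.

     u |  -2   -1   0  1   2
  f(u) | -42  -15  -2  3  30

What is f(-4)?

Using the Lagrange interpolation formula with nodes -2, -1, 0, 1, 2:
  L_0(u) = (u + 1)u(u - 1)(u - 2) / 24
  L_1(u) = (u + 2)u(u - 1)(u - 2) / -6
  L_2(u) = (u + 2)(u + 1)(u - 1)(u - 2) / 4
  L_3(u) = (u + 2)(u + 1)u(u - 2) / -6
  L_4(u) = (u + 2)(u + 1)u(u - 1) / 24
Then f(u) = -42·L_0(u) - 15·L_1(u) - 2·L_2(u) + 3·L_3(u) + 30·L_4(u).
Expanding and collecting terms gives f(u) = u^4 + 3u^3 - 5u^2 + 6u - 2.
Evaluating at u = -4: f(-4) = -42.

-42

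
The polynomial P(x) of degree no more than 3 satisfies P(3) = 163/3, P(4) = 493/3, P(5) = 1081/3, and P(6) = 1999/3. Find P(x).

Write P(x) = ax^3 + bx^2 + cx + d. Substituting each data point gives a linear system:
  27a + 9b + 3c + d = 163/3
  64a + 16b + 4c + d = 493/3
  125a + 25b + 5c + d = 1081/3
  216a + 36b + 6c + d = 1999/3
Solving the system yields a = 4, b = -5, c = -3, d = 1/3.
So P(x) = 4x^3 - 5x^2 - 3x + 1/3.
Check: P(6) = 1999/3. ✓

P(x) = 4x^3 - 5x^2 - 3x + 1/3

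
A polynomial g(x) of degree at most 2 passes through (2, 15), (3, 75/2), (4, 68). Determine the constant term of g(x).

-6

Write g(x) = ax^2 + bx + c. Substituting each data point gives a linear system:
  4a + 2b + c = 15
  9a + 3b + c = 75/2
  16a + 4b + c = 68
Solving the system yields a = 4, b = 5/2, c = -6.
So g(x) = 4x^2 + (5/2)x - 6.
The constant term is -6.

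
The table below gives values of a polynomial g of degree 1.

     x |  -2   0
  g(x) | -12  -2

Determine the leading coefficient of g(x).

Write g(x) = ax + b. Substituting each data point gives a linear system:
  -2a + b = -12
  b = -2
Solving the system yields a = 5, b = -2.
So g(x) = 5x - 2.
The leading coefficient is 5.

5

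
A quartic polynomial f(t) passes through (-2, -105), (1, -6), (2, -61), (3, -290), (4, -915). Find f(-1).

-10

Using the Lagrange interpolation formula with nodes -2, 1, 2, 3, 4:
  L_0(t) = (t - 1)(t - 2)(t - 3)(t - 4) / 360
  L_1(t) = (t + 2)(t - 2)(t - 3)(t - 4) / -18
  L_2(t) = (t + 2)(t - 1)(t - 3)(t - 4) / 8
  L_3(t) = (t + 2)(t - 1)(t - 2)(t - 4) / -10
  L_4(t) = (t + 2)(t - 1)(t - 2)(t - 3) / 36
Then f(t) = -105·L_0(t) - 6·L_1(t) - 61·L_2(t) - 290·L_3(t) - 915·L_4(t).
Expanding and collecting terms gives f(t) = -4t^4 + 3t^3 - 5t^2 - t + 1.
Evaluating at t = -1: f(-1) = -10.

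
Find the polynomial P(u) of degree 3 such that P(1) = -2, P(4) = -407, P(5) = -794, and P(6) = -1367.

Using the Lagrange interpolation formula with nodes 1, 4, 5, 6:
  L_0(u) = (u - 4)(u - 5)(u - 6) / -60
  L_1(u) = (u - 1)(u - 5)(u - 6) / 6
  L_2(u) = (u - 1)(u - 4)(u - 6) / -4
  L_3(u) = (u - 1)(u - 4)(u - 5) / 10
Then P(u) = -2·L_0(u) - 407·L_1(u) - 794·L_2(u) - 1367·L_3(u).
Expanding and collecting terms gives P(u) = -6u^3 - 3u^2 + 6u + 1.
Check: P(1) = -2. ✓

P(u) = -6u^3 - 3u^2 + 6u + 1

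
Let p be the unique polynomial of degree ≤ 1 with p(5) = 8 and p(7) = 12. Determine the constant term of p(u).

-2

Write p(u) = au + b. Substituting each data point gives a linear system:
  5a + b = 8
  7a + b = 12
Solving the system yields a = 2, b = -2.
So p(u) = 2u - 2.
The constant term is -2.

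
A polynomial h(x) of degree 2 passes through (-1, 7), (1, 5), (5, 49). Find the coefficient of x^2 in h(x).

2

Write h(x) = ax^2 + bx + c. Substituting each data point gives a linear system:
  a - b + c = 7
  a + b + c = 5
  25a + 5b + c = 49
Solving the system yields a = 2, b = -1, c = 4.
So h(x) = 2x^2 - x + 4.
The leading coefficient is 2.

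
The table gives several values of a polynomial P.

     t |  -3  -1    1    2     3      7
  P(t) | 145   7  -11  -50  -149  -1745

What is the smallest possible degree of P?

Divided differences on the nodes -3, -1, 1, 2, 3, 7:
  order 0: 145  7  -11  -50  -149  -1745
  order 1: -69  -9  -39  -99  -399
  order 2: 15  -10  -30  -60
  order 3: -5  -5  -5
  order 4: 0  0
  order 5: 0
The order-3 divided differences are all -5 (nonzero) and every higher order vanishes, so the data lies on a polynomial of degree exactly 3.

3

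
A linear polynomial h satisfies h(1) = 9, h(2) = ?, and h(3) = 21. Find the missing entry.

The 2 known points determine the degree-1 polynomial uniquely.
Write h(s) = as + b. Substituting each data point gives a linear system:
  a + b = 9
  3a + b = 21
Solving the system yields a = 6, b = 3.
So h(s) = 6s + 3.
Then h(2) = 15.

15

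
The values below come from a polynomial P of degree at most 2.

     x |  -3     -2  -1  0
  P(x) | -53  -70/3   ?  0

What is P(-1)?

On equispaced nodes a degree-2 polynomial has vanishing third forward difference, so
  - P(-3) + 3·P(-2) - 3·P(-1) + P(0) = 0.
Substituting the known values and solving for P(-1):
  -3·P(-1) = 17
  P(-1) = -17/3.

-17/3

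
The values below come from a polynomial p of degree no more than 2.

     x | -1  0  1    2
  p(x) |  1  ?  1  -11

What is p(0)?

The 3 known points determine the degree-2 polynomial uniquely.
Write p(x) = ax^2 + bx + c. Substituting each data point gives a linear system:
  a - b + c = 1
  a + b + c = 1
  4a + 2b + c = -11
Solving the system yields a = -4, b = 0, c = 5.
So p(x) = -4x² + 5.
Then p(0) = 5.

5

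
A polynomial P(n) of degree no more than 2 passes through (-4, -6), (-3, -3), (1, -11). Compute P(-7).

-27

Using the Lagrange interpolation formula with nodes -4, -3, 1:
  L_0(n) = (n + 3)(n - 1) / 5
  L_1(n) = (n + 4)(n - 1) / -4
  L_2(n) = (n + 4)(n + 3) / 20
Then P(n) = -6·L_0(n) - 3·L_1(n) - 11·L_2(n).
Expanding and collecting terms gives P(n) = -n^2 - 4n - 6.
Evaluating at n = -7: P(-7) = -27.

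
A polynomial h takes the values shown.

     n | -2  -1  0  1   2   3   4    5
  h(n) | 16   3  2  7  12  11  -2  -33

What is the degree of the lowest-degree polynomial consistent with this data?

Forward differences of the values at n = -2, -1, 0, 1, 2, 3, 4, 5:
  h  : 16  3  2  7  12  11  -2  -33
  Δ  : -13  -1  5  5  -1  -13  -31
  Δ^2: 12  6  0  -6  -12  -18
  Δ^3: -6  -6  -6  -6  -6
  Δ^4: 0  0  0  0
  Δ^5: 0  0  0
  Δ^6: 0  0
  Δ^7: 0
The third differences are constant (-6) and nonzero, while all higher differences vanish, so the minimal degree is 3.

3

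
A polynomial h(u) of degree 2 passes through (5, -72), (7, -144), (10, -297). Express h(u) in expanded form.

h(u) = -3u^2 + 3

Write h(u) = au^2 + bu + c. Substituting each data point gives a linear system:
  25a + 5b + c = -72
  49a + 7b + c = -144
  100a + 10b + c = -297
Solving the system yields a = -3, b = 0, c = 3.
So h(u) = -3u^2 + 3.
Check: h(10) = -297. ✓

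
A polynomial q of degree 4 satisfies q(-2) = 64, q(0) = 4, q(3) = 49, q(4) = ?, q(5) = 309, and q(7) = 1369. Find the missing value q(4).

124

The 5 known points determine the degree-4 polynomial uniquely.
Write q(t) = at^4 + bt^3 + ct^2 + dt + e. Substituting each data point gives a linear system:
  16a - 8b + 4c - 2d + e = 64
  e = 4
  81a + 27b + 9c + 3d + e = 49
  625a + 125b + 25c + 5d + e = 309
  2401a + 343b + 49c + 7d + e = 1369
Solving the system yields a = 1, b = -4, c = 6, d = 6, e = 4.
So q(t) = t^4 - 4t^3 + 6t^2 + 6t + 4.
Then q(4) = 124.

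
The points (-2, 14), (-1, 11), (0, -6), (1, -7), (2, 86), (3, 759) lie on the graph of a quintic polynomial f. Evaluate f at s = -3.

-339

Using the Lagrange interpolation formula with nodes -2, -1, 0, 1, 2, 3:
  L_0(s) = (s + 1)s(s - 1)(s - 2)(s - 3) / -120
  L_1(s) = (s + 2)s(s - 1)(s - 2)(s - 3) / 24
  L_2(s) = (s + 2)(s + 1)(s - 1)(s - 2)(s - 3) / -12
  L_3(s) = (s + 2)(s + 1)s(s - 2)(s - 3) / 12
  L_4(s) = (s + 2)(s + 1)s(s - 1)(s - 3) / -24
  L_5(s) = (s + 2)(s + 1)s(s - 1)(s - 2) / 120
Then f(s) = 14·L_0(s) + 11·L_1(s) - 6·L_2(s) - 7·L_3(s) + 86·L_4(s) + 759·L_5(s).
Expanding and collecting terms gives f(s) = 3s⁵ + 2s⁴ - 6s³ + 6s² - 6s - 6.
Evaluating at s = -3: f(-3) = -339.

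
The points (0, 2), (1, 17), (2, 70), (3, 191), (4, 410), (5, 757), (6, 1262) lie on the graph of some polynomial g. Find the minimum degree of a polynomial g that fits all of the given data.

3

Forward differences of the values at t = 0, 1, 2, 3, 4, 5, 6:
  g  : 2  17  70  191  410  757  1262
  Δ  : 15  53  121  219  347  505
  Δ^2: 38  68  98  128  158
  Δ^3: 30  30  30  30
  Δ^4: 0  0  0
  Δ^5: 0  0
  Δ^6: 0
The third differences are constant (30) and nonzero, while all higher differences vanish, so the minimal degree is 3.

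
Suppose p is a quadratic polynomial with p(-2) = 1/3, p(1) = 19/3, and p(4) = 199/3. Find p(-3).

Forward differences of the values at t = -2, 1, 4:
  p  : 1/3  19/3  199/3
  Δ  : 6  60
  Δ^2: 54
The second differences are constant, confirming degree 2.
Interpolating (Newton forward form) and evaluating at t = -3 gives p(-3) = 31/3.

31/3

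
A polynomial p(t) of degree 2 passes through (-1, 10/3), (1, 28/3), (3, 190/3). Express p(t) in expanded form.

Write p(t) = at^2 + bt + c. Substituting each data point gives a linear system:
  a - b + c = 10/3
  a + b + c = 28/3
  9a + 3b + c = 190/3
Solving the system yields a = 6, b = 3, c = 1/3.
So p(t) = 6t^2 + 3t + 1/3.
Check: p(1) = 28/3. ✓

p(t) = 6t^2 + 3t + 1/3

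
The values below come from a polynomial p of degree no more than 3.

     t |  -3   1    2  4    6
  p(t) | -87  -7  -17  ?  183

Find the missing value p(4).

11

The 4 known points determine the degree-3 polynomial uniquely.
Write p(t) = at^3 + bt^2 + ct + d. Substituting each data point gives a linear system:
  -27a + 9b - 3c + d = -87
  a + b + c + d = -7
  8a + 4b + 2c + d = -17
  216a + 36b + 6c + d = 183
Solving the system yields a = 2, b = -6, c = -6, d = 3.
So p(t) = 2t^3 - 6t^2 - 6t + 3.
Then p(4) = 11.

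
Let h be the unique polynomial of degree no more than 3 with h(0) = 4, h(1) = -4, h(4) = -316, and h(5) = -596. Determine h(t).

Write h(t) = at^3 + bt^2 + ct + d. Substituting each data point gives a linear system:
  d = 4
  a + b + c + d = -4
  64a + 16b + 4c + d = -316
  125a + 25b + 5c + d = -596
Solving the system yields a = -4, b = -4, c = 0, d = 4.
So h(t) = -4t³ - 4t² + 4.
Check: h(4) = -316. ✓

h(t) = -4t^3 - 4t^2 + 4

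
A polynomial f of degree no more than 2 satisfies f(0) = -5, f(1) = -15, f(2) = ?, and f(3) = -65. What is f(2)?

-35

The 3 known points determine the degree-2 polynomial uniquely.
Write f(s) = as^2 + bs + c. Substituting each data point gives a linear system:
  c = -5
  a + b + c = -15
  9a + 3b + c = -65
Solving the system yields a = -5, b = -5, c = -5.
So f(s) = -5s^2 - 5s - 5.
Then f(2) = -35.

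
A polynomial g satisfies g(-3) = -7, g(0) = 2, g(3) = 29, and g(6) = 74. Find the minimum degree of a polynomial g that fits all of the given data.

2

Forward differences of the values at n = -3, 0, 3, 6:
  g  : -7  2  29  74
  Δ  : 9  27  45
  Δ^2: 18  18
  Δ^3: 0
The second differences are constant (18) and nonzero, while all higher differences vanish, so the minimal degree is 2.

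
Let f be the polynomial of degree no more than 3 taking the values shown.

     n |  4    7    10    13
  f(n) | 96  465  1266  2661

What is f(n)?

Using the Lagrange interpolation formula with nodes 4, 7, 10, 13:
  L_0(n) = (n - 7)(n - 10)(n - 13) / -162
  L_1(n) = (n - 4)(n - 10)(n - 13) / 54
  L_2(n) = (n - 4)(n - 7)(n - 13) / -54
  L_3(n) = (n - 4)(n - 7)(n - 10) / 162
Then f(n) = 96·L_0(n) + 465·L_1(n) + 1266·L_2(n) + 2661·L_3(n).
Expanding and collecting terms gives f(n) = n^3 + 3n^2 - 3n - 4.
Check: f(7) = 465. ✓

f(n) = n^3 + 3n^2 - 3n - 4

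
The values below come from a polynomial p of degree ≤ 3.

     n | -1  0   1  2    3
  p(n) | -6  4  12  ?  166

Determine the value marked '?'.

54

The 4 known points determine the degree-3 polynomial uniquely.
Write p(n) = an^3 + bn^2 + cn + d. Substituting each data point gives a linear system:
  -a + b - c + d = -6
  d = 4
  a + b + c + d = 12
  27a + 9b + 3c + d = 166
Solving the system yields a = 6, b = -1, c = 3, d = 4.
So p(n) = 6n^3 - n^2 + 3n + 4.
Then p(2) = 54.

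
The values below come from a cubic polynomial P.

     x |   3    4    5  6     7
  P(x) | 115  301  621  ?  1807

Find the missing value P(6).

1111

The 4 known points determine the degree-3 polynomial uniquely.
Write P(x) = ax^3 + bx^2 + cx + d. Substituting each data point gives a linear system:
  27a + 9b + 3c + d = 115
  64a + 16b + 4c + d = 301
  125a + 25b + 5c + d = 621
  343a + 49b + 7c + d = 1807
Solving the system yields a = 6, b = -5, c = -1, d = 1.
So P(x) = 6x^3 - 5x^2 - x + 1.
Then P(6) = 1111.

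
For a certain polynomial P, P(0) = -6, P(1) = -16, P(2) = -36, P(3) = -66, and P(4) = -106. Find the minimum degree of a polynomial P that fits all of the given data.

2

Forward differences of the values at n = 0, 1, 2, 3, 4:
  P  : -6  -16  -36  -66  -106
  Δ  : -10  -20  -30  -40
  Δ^2: -10  -10  -10
  Δ^3: 0  0
  Δ^4: 0
The second differences are constant (-10) and nonzero, while all higher differences vanish, so the minimal degree is 2.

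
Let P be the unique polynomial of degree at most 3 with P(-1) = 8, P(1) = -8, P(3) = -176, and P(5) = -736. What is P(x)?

Write P(x) = ax^3 + bx^2 + cx + d. Substituting each data point gives a linear system:
  -a + b - c + d = 8
  a + b + c + d = -8
  27a + 9b + 3c + d = -176
  125a + 25b + 5c + d = -736
Solving the system yields a = -5, b = -4, c = -3, d = 4.
So P(x) = -5x³ - 4x² - 3x + 4.
Check: P(5) = -736. ✓

P(x) = -5x^3 - 4x^2 - 3x + 4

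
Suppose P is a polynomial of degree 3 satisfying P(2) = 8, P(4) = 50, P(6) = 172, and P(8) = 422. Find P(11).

1142

Using the Lagrange interpolation formula with nodes 2, 4, 6, 8:
  L_0(n) = (n - 4)(n - 6)(n - 8) / -48
  L_1(n) = (n - 2)(n - 6)(n - 8) / 16
  L_2(n) = (n - 2)(n - 4)(n - 8) / -16
  L_3(n) = (n - 2)(n - 4)(n - 6) / 48
Then P(n) = 8·L_0(n) + 50·L_1(n) + 172·L_2(n) + 422·L_3(n).
Expanding and collecting terms gives P(n) = n³ - 2n² + 5n - 2.
Evaluating at n = 11: P(11) = 1142.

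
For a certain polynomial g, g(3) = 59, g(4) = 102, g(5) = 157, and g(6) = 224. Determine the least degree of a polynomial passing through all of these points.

Forward differences of the values at x = 3, 4, 5, 6:
  g  : 59  102  157  224
  Δ  : 43  55  67
  Δ^2: 12  12
  Δ^3: 0
The second differences are constant (12) and nonzero, while all higher differences vanish, so the minimal degree is 2.

2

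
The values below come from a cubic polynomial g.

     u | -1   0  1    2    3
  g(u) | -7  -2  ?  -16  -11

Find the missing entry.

On equispaced nodes a degree-3 polynomial has vanishing fourth forward difference, so
  g(-1) - 4·g(0) + 6·g(1) - 4·g(2) + g(3) = 0.
Substituting the known values and solving for g(1):
  6·g(1) = -54
  g(1) = -9.

-9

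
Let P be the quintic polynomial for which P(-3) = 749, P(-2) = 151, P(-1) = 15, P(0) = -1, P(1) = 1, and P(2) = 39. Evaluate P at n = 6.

-1609

Forward differences of the values at n = -3, -2, -1, 0, 1, 2:
  P  : 749  151  15  -1  1  39
  Δ  : -598  -136  -16  2  38
  Δ^2: 462  120  18  36
  Δ^3: -342  -102  18
  Δ^4: 240  120
  Δ^5: -120
The fifth differences are constant, confirming degree 5.
Interpolating (Newton forward form) and evaluating at n = 6 gives P(6) = -1609.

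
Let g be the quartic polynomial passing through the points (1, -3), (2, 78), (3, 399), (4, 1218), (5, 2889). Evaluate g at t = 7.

Write g(t) = at^4 + bt^3 + ct^2 + dt + e. Substituting each data point gives a linear system:
  a + b + c + d + e = -3
  16a + 8b + 4c + 2d + e = 78
  81a + 27b + 9c + 3d + e = 399
  256a + 64b + 16c + 4d + e = 1218
  625a + 125b + 25c + 5d + e = 2889
Solving the system yields a = 4, b = 3, c = 2, d = -6, e = -6.
So g(t) = 4t^4 + 3t^3 + 2t^2 - 6t - 6.
Then g(7) = 10683.

10683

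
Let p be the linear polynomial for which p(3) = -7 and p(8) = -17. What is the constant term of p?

-1

Write p(t) = at + b. Substituting each data point gives a linear system:
  3a + b = -7
  8a + b = -17
Solving the system yields a = -2, b = -1.
So p(t) = -2t - 1.
The constant term is -1.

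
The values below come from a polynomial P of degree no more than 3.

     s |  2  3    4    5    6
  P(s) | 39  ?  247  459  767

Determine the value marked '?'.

On equispaced nodes a degree-3 polynomial has vanishing fourth forward difference, so
  P(2) - 4·P(3) + 6·P(4) - 4·P(5) + P(6) = 0.
Substituting the known values and solving for P(3):
  -4·P(3) = -452
  P(3) = 113.

113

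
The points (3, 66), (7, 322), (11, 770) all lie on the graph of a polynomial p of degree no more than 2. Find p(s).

Using the Lagrange interpolation formula with nodes 3, 7, 11:
  L_0(s) = (s - 7)(s - 11) / 32
  L_1(s) = (s - 3)(s - 11) / -16
  L_2(s) = (s - 3)(s - 7) / 32
Then p(s) = 66·L_0(s) + 322·L_1(s) + 770·L_2(s).
Expanding and collecting terms gives p(s) = 6s^2 + 4s.
Check: p(7) = 322. ✓

p(s) = 6s^2 + 4s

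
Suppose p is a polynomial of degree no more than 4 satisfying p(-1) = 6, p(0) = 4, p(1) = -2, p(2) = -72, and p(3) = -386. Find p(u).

Write p(u) = au^4 + bu^3 + cu^2 + du + e. Substituting each data point gives a linear system:
  a - b + c - d + e = 6
  e = 4
  a + b + c + d + e = -2
  16a + 8b + 4c + 2d + e = -72
  81a + 27b + 9c + 3d + e = -386
Solving the system yields a = -5, b = 0, c = 3, d = -4, e = 4.
So p(u) = -5u^4 + 3u^2 - 4u + 4.
Check: p(0) = 4. ✓

p(u) = -5u^4 + 3u^2 - 4u + 4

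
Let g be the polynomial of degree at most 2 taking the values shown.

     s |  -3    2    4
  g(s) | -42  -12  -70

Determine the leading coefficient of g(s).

Write g(s) = as^2 + bs + c. Substituting each data point gives a linear system:
  9a - 3b + c = -42
  4a + 2b + c = -12
  16a + 4b + c = -70
Solving the system yields a = -5, b = 1, c = 6.
So g(s) = -5s^2 + s + 6.
The leading coefficient is -5.

-5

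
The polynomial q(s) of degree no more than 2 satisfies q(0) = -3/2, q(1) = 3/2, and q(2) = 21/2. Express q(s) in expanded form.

q(s) = 3s^2 - 3/2

Write q(s) = as^2 + bs + c. Substituting each data point gives a linear system:
  c = -3/2
  a + b + c = 3/2
  4a + 2b + c = 21/2
Solving the system yields a = 3, b = 0, c = -3/2.
So q(s) = 3s^2 - 3/2.
Check: q(1) = 3/2. ✓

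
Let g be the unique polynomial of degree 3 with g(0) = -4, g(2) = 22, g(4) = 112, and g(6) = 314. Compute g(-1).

Write g(s) = as^3 + bs^2 + cs + d. Substituting each data point gives a linear system:
  d = -4
  8a + 4b + 2c + d = 22
  64a + 16b + 4c + d = 112
  216a + 36b + 6c + d = 314
Solving the system yields a = 1, b = 2, c = 5, d = -4.
So g(s) = s³ + 2s² + 5s - 4.
Then g(-1) = -8.

-8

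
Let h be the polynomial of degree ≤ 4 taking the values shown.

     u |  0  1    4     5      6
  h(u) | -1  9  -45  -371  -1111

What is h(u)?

Write h(u) = au^4 + bu^3 + cu^2 + du + e. Substituting each data point gives a linear system:
  e = -1
  a + b + c + d + e = 9
  256a + 64b + 16c + 4d + e = -45
  625a + 125b + 25c + 5d + e = -371
  1296a + 216b + 36c + 6d + e = -1111
Solving the system yields a = -2, b = 6, c = 5, d = 1, e = -1.
So h(u) = -2u^4 + 6u^3 + 5u^2 + u - 1.
Check: h(5) = -371. ✓

h(u) = -2u^4 + 6u^3 + 5u^2 + u - 1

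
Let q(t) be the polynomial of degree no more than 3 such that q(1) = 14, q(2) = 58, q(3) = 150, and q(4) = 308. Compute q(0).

Forward differences of the values at t = 1, 2, 3, 4:
  q  : 14  58  150  308
  Δ  : 44  92  158
  Δ^2: 48  66
  Δ^3: 18
The third differences are constant, confirming degree 3.
Interpolating (Newton forward form) and evaluating at t = 0 gives q(0) = 0.

0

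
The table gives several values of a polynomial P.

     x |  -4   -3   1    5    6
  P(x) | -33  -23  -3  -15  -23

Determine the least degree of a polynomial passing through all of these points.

Divided differences on the nodes -4, -3, 1, 5, 6:
  order 0: -33  -23  -3  -15  -23
  order 1: 10  5  -3  -8
  order 2: -1  -1  -1
  order 3: 0  0
  order 4: 0
The order-2 divided differences are all -1 (nonzero) and every higher order vanishes, so the data lies on a polynomial of degree exactly 2.

2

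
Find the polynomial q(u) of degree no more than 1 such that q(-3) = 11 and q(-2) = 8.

q(u) = -3u + 2

Write q(u) = au + b. Substituting each data point gives a linear system:
  -3a + b = 11
  -2a + b = 8
Solving the system yields a = -3, b = 2.
So q(u) = -3u + 2.
Check: q(-3) = 11. ✓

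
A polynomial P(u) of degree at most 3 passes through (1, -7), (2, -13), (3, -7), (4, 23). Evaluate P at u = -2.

-37

Write P(u) = au^3 + bu^2 + cu + d. Substituting each data point gives a linear system:
  a + b + c + d = -7
  8a + 4b + 2c + d = -13
  27a + 9b + 3c + d = -7
  64a + 16b + 4c + d = 23
Solving the system yields a = 2, b = -6, c = -2, d = -1.
So P(u) = 2u^3 - 6u^2 - 2u - 1.
Then P(-2) = -37.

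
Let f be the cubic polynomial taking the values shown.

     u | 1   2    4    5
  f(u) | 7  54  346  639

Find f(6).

Using the Lagrange interpolation formula with nodes 1, 2, 4, 5:
  L_0(u) = (u - 2)(u - 4)(u - 5) / -12
  L_1(u) = (u - 1)(u - 4)(u - 5) / 6
  L_2(u) = (u - 1)(u - 2)(u - 5) / -6
  L_3(u) = (u - 1)(u - 2)(u - 4) / 12
Then f(u) = 7·L_0(u) + 54·L_1(u) + 346·L_2(u) + 639·L_3(u).
Expanding and collecting terms gives f(u) = 4u^3 + 5u^2 + 4u - 6.
Evaluating at u = 6: f(6) = 1062.

1062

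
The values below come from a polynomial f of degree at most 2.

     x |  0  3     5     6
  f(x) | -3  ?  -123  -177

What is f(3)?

The 3 known points determine the degree-2 polynomial uniquely.
Write f(x) = ax^2 + bx + c. Substituting each data point gives a linear system:
  c = -3
  25a + 5b + c = -123
  36a + 6b + c = -177
Solving the system yields a = -5, b = 1, c = -3.
So f(x) = -5x^2 + x - 3.
Then f(3) = -45.

-45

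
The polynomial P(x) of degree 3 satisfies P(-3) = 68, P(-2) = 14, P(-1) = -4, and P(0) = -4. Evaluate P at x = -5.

356

Using the Lagrange interpolation formula with nodes -3, -2, -1, 0:
  L_0(x) = (x + 2)(x + 1)x / -6
  L_1(x) = (x + 3)(x + 1)x / 2
  L_2(x) = (x + 3)(x + 2)x / -2
  L_3(x) = (x + 3)(x + 2)(x + 1) / 6
Then P(x) = 68·L_0(x) + 14·L_1(x) - 4·L_2(x) - 4·L_3(x).
Expanding and collecting terms gives P(x) = -3x³ + 3x - 4.
Evaluating at x = -5: P(-5) = 356.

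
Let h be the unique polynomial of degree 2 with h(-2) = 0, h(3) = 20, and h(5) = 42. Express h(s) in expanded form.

Using the Lagrange interpolation formula with nodes -2, 3, 5:
  L_0(s) = (s - 3)(s - 5) / 35
  L_1(s) = (s + 2)(s - 5) / -10
  L_2(s) = (s + 2)(s - 3) / 14
Then h(s) = 0·L_0(s) + 20·L_1(s) + 42·L_2(s).
Expanding and collecting terms gives h(s) = s^2 + 3s + 2.
Check: h(-2) = 0. ✓

h(s) = s^2 + 3s + 2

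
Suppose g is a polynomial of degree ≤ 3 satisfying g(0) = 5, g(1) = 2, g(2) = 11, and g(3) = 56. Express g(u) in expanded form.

Using the Lagrange interpolation formula with nodes 0, 1, 2, 3:
  L_0(u) = (u - 1)(u - 2)(u - 3) / -6
  L_1(u) = u(u - 2)(u - 3) / 2
  L_2(u) = u(u - 1)(u - 3) / -2
  L_3(u) = u(u - 1)(u - 2) / 6
Then g(u) = 5·L_0(u) + 2·L_1(u) + 11·L_2(u) + 56·L_3(u).
Expanding and collecting terms gives g(u) = 4u^3 - 6u^2 - u + 5.
Check: g(1) = 2. ✓

g(u) = 4u^3 - 6u^2 - u + 5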